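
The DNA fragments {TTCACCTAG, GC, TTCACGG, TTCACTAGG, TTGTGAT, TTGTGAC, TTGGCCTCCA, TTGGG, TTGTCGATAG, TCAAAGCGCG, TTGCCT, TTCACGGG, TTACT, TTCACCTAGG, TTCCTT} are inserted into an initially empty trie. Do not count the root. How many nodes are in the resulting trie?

57

For each word, the new-node count is its length minus the longest prefix already in the trie:
  "TTCACCTAG" → 9 new (T, T, C, A, C, C, T, A, G)
  "GC" → 2 new (G, C)
  "TTCACGG" → prefix "TTCAC" already present; 2 new (G, G)
  "TTCACTAGG" → prefix "TTCAC" already present; 4 new (T, A, G, G)
  "TTGTGAT" → prefix "TT" already present; 5 new (G, T, G, A, T)
  "TTGTGAC" → prefix "TTGTGA" already present; 1 new (C)
  "TTGGCCTCCA" → prefix "TTG" already present; 7 new (G, C, C, T, C, C, A)
  "TTGGG" → prefix "TTGG" already present; 1 new (G)
  "TTGTCGATAG" → prefix "TTGT" already present; 6 new (C, G, A, T, A, G)
  "TCAAAGCGCG" → prefix "T" already present; 9 new (C, A, A, A, G, C, G, C, G)
  "TTGCCT" → prefix "TTG" already present; 3 new (C, C, T)
  "TTCACGGG" → prefix "TTCACGG" already present; 1 new (G)
  "TTACT" → prefix "TT" already present; 3 new (A, C, T)
  "TTCACCTAGG" → prefix "TTCACCTAG" already present; 1 new (G)
  "TTCCTT" → prefix "TTC" already present; 3 new (C, T, T)
Total nodes = 9 + 2 + 2 + 4 + 5 + 1 + 7 + 1 + 6 + 9 + 3 + 1 + 3 + 1 + 3 = 57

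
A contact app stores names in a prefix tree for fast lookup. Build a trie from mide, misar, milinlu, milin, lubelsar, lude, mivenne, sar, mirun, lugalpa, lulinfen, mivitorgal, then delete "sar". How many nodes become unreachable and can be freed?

3

A node on "sar"'s path can go only if nothing else ends at it or branches off below it.
No other word shares any prefix with "sar", so all 3 of its nodes go.
Nodes removed: 3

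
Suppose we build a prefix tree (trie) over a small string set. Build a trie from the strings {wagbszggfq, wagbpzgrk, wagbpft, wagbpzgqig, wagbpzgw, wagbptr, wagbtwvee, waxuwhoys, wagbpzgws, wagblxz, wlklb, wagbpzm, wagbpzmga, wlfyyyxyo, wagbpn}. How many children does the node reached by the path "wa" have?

Walk "wa" from the root, arriving at one node.
Characters that immediately follow "wa" among the stored strings: {g, x}.
That node has 2 child edges.

2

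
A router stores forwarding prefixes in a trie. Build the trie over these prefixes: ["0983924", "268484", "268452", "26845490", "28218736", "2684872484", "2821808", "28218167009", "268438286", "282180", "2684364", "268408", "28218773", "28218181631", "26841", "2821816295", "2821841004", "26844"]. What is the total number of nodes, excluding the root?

For each word, the new-node count is its length minus the longest prefix already in the trie:
  "0983924" → 7 new (0, 9, 8, 3, 9, 2, 4)
  "268484" → 6 new (2, 6, 8, 4, 8, 4)
  "268452" → prefix "2684" already present; 2 new (5, 2)
  "26845490" → prefix "26845" already present; 3 new (4, 9, 0)
  "28218736" → prefix "2" already present; 7 new (8, 2, 1, 8, 7, 3, 6)
  "2684872484" → prefix "26848" already present; 5 new (7, 2, 4, 8, 4)
  "2821808" → prefix "28218" already present; 2 new (0, 8)
  "28218167009" → prefix "28218" already present; 6 new (1, 6, 7, 0, 0, 9)
  "268438286" → prefix "2684" already present; 5 new (3, 8, 2, 8, 6)
  "282180" → prefix "282180" already present; 0 new (none)
  "2684364" → prefix "26843" already present; 2 new (6, 4)
  "268408" → prefix "2684" already present; 2 new (0, 8)
  "28218773" → prefix "282187" already present; 2 new (7, 3)
  "28218181631" → prefix "282181" already present; 5 new (8, 1, 6, 3, 1)
  "26841" → prefix "2684" already present; 1 new (1)
  "2821816295" → prefix "2821816" already present; 3 new (2, 9, 5)
  "2821841004" → prefix "28218" already present; 5 new (4, 1, 0, 0, 4)
  "26844" → prefix "2684" already present; 1 new (4)
Total nodes = 7 + 6 + 2 + 3 + 7 + 5 + 2 + 6 + 5 + 0 + 2 + 2 + 2 + 5 + 1 + 3 + 5 + 1 = 64

64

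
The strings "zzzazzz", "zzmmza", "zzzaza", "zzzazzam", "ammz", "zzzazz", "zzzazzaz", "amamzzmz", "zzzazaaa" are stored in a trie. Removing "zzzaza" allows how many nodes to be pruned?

0

Walk "zzzaza" from the leaf back toward the root, removing each node that no remaining word uses.
Every node on "zzzaza" is still needed (e.g. by "zzzazaaa"), so nothing is freed.
Nodes removed: 0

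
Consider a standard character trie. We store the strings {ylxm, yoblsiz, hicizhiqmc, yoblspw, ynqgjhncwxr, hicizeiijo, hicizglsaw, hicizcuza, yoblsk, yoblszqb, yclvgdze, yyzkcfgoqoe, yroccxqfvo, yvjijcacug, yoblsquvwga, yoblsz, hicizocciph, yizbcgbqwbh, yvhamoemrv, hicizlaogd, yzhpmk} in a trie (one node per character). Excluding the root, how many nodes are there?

125

Count nodes per top-level branch (shared prefixes stored once):
  'h'-branch (hicizcuza, hicizeiijo, hicizglsaw, hicizhiqmc, hicizlaogd, hicizocciph): 35 nodes
  'y'-branch (yclvgdze, yizbcgbqwbh, ylxm, ynqgjhncwxr, yoblsiz, yoblsk, yoblspw, yoblsquvwga, yoblsz, yoblszqb, yroccxqfvo, yvhamoemrv, yvjijcacug, yyzkcfgoqoe, yzhpmk): 90 nodes
Sum: 125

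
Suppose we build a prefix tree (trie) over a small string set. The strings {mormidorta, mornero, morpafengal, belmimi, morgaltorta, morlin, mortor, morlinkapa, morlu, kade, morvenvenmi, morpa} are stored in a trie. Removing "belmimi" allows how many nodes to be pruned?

7

After clearing the end-marker at "belmimi", prune upward until reaching a node still needed by another word.
No other word shares any prefix with "belmimi", so all 7 of its nodes go.
Nodes removed: 7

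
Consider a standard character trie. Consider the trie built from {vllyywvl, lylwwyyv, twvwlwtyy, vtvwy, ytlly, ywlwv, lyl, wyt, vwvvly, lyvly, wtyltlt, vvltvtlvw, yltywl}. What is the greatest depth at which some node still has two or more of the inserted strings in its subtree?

3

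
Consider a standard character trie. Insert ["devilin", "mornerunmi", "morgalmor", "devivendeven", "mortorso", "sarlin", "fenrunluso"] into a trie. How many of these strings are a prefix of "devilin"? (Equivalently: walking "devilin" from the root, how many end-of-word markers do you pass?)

1

Walk "devilin" from the root; an end-of-word marker is hit whenever a stored word is a prefix of "devilin".
Prefixes of the query that are stored words: "devilin"
Count: 1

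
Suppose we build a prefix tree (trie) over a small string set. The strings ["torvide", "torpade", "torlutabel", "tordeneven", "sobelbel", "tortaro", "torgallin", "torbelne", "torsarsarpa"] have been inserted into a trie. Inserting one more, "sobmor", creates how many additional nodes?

"sob" is already a path in the trie; the remaining "mor" must be added.
Each of the 3 remaining characters creates one node.

3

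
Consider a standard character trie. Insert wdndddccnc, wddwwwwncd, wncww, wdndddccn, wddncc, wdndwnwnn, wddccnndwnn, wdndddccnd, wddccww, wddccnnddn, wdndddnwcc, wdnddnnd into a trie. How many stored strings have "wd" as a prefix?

11

Walk to "wd"; the words in its subtree are exactly those with that prefix.
Words under "wd": wddccnnddn, wddccnndwnn, wddccww, wddncc, wddwwwwncd, wdndddccn, wdndddccnc, wdndddccnd, wdndddnwcc, wdnddnnd, wdndwnwnn
Count: 11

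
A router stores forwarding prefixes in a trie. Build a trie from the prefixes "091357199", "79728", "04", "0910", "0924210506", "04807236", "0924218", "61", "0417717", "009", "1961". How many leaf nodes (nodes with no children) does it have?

10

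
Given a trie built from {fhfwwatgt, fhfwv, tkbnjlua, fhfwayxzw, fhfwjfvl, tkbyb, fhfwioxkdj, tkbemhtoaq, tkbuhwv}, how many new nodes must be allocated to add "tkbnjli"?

The longest prefix of "tkbnjli" already in the trie is "tkbnjl" (length 6).
New nodes needed: |"tkbnjli"| − 6 = 7 − 6 = 1.

1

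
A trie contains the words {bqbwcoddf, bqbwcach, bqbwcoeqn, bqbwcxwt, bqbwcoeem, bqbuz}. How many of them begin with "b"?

6

Filter for entries beginning with "b":
Matches: "bqbuz", "bqbwcach", "bqbwcoddf", "bqbwcoeem", "bqbwcoeqn", "bqbwcxwt"
Count: 6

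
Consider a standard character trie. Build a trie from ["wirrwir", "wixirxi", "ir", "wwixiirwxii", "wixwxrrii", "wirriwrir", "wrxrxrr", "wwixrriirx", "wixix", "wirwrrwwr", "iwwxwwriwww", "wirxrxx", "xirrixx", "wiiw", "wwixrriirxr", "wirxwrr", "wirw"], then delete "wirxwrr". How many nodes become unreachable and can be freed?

A node on "wirxwrr"'s path can go only if nothing else ends at it or branches off below it.
The suffix "wrr" (3 nodes) is used only by "wirxwrr"; the node for "wirx" still has the child "r", so pruning stops there.
Nodes removed: 3

3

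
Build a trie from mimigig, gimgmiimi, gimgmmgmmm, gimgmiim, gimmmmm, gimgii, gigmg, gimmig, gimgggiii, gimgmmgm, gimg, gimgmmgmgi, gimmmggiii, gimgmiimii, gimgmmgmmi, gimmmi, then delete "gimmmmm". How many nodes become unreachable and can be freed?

2

After clearing the end-marker at "gimmmmm", prune upward until reaching a node still needed by another word.
The suffix "mm" (2 nodes) is used only by "gimmmmm"; the node for "gimmm" still has the child "g", so pruning stops there.
Nodes removed: 2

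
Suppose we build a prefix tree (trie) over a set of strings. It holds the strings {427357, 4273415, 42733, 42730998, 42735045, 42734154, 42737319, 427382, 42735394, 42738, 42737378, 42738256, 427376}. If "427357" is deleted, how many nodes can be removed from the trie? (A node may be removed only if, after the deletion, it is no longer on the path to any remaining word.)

1

Walk "427357" from the leaf back toward the root, removing each node that no remaining word uses.
The suffix "7" (1 node) is used only by "427357"; the node for "42735" still has the child "0", so pruning stops there.
Nodes removed: 1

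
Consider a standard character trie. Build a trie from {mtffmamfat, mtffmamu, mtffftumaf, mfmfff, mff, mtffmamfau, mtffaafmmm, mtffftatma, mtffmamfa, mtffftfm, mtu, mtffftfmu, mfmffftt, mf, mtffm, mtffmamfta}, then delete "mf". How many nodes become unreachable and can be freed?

Walk "mf" from the leaf back toward the root, removing each node that no remaining word uses.
Every node on "mf" is still needed (e.g. by "mfmfff"), so nothing is freed.
Nodes removed: 0

0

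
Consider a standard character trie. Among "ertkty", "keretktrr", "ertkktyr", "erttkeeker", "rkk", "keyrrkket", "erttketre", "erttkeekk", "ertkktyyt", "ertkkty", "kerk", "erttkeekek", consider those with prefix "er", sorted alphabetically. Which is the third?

ertkktyyt

Filter for "er…" and sort: "ertkkty", "ertkktyr", "ertkktyyt", "ertkty", "erttkeekek", "erttkeeker", "erttkeekk", "erttketre"
Position 3: ertkktyyt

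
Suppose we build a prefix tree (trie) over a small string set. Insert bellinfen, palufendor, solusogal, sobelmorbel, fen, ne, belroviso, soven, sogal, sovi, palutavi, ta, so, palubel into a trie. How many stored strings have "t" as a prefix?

Traverse to the node for "t", then collect every word in that subtree.
Matches: "ta"
Count: 1

1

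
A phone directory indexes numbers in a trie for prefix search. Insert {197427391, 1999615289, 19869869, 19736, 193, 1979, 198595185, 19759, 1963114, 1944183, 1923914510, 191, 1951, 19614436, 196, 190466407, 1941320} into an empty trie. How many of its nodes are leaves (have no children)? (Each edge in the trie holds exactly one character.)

16

Leaves are exactly the stored words that no other stored word extends.
Those words: "190466407", "191", "1923914510", "193", "1941320", "1944183", "1951", "19614436", "1963114", "19736", "197427391", "19759", "1979", "198595185", "19869869", "1999615289"
Leaf count: 16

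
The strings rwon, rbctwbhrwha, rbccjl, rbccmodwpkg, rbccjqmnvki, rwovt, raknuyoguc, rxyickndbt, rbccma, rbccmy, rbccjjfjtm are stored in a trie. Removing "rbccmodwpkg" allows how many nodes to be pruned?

A node on "rbccmodwpkg"'s path can go only if nothing else ends at it or branches off below it.
The suffix "odwpkg" (6 nodes) is used only by "rbccmodwpkg"; the node for "rbccm" still has the child "a", so pruning stops there.
Nodes removed: 6

6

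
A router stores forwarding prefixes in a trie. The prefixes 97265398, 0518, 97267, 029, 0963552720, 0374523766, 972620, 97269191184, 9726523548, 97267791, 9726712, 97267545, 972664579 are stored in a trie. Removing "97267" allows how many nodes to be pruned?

0

Walk "97267" from the leaf back toward the root, removing each node that no remaining word uses.
Every node on "97267" is still needed (e.g. by "97267791"), so nothing is freed.
Nodes removed: 0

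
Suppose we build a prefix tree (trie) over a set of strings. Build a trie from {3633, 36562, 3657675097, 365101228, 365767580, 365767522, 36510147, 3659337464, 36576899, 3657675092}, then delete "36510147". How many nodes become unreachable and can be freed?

2

After clearing the end-marker at "36510147", prune upward until reaching a node still needed by another word.
The suffix "47" (2 nodes) is used only by "36510147"; the node for "365101" still has the child "2", so pruning stops there.
Nodes removed: 2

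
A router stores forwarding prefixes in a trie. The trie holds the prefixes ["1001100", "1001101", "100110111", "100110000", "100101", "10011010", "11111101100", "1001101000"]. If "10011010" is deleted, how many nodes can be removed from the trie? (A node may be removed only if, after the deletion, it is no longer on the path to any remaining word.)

0

A node on "10011010"'s path can go only if nothing else ends at it or branches off below it.
Every node on "10011010" is still needed (e.g. by "1001101000"), so nothing is freed.
Nodes removed: 0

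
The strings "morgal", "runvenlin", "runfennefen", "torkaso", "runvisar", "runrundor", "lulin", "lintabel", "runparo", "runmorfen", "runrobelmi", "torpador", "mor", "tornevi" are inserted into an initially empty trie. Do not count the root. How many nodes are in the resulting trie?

Count nodes per top-level branch (shared prefixes stored once):
  'l'-branch (lintabel, lulin): 12 nodes
  'm'-branch (mor, morgal): 6 nodes
  'r'-branch (runfennefen, runmorfen, runparo, runrobelmi, runrundor, runvenlin, runvisar): 43 nodes
  't'-branch (torkaso, tornevi, torpador): 16 nodes
Sum: 77

77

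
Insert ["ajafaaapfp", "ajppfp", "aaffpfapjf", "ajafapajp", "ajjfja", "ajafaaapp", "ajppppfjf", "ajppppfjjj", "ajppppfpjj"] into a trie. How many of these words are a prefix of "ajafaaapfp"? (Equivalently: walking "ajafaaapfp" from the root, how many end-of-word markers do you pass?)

Walk "ajafaaapfp" from the root; an end-of-word marker is hit whenever a stored word is a prefix of "ajafaaapfp".
Prefixes of the query that are stored words: "ajafaaapfp"
Count: 1

1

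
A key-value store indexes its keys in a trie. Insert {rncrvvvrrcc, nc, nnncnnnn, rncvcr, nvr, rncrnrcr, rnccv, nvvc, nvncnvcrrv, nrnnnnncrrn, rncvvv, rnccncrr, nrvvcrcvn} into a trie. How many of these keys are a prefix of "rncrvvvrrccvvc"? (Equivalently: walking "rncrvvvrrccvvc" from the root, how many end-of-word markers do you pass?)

Walk "rncrvvvrrccvvc" from the root; an end-of-word marker is hit whenever a stored word is a prefix of "rncrvvvrrccvvc".
Prefixes of the query that are stored words: "rncrvvvrrcc"
Count: 1

1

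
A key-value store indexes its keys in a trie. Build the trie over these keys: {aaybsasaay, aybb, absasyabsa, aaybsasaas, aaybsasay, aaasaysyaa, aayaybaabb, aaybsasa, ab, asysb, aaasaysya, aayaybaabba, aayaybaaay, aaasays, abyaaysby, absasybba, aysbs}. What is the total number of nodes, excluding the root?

59

Count nodes per top-level branch (shared prefixes stored once):
  'a'-branch (aaasays, aaasaysya, aaasaysyaa, aayaybaaay, aayaybaabb, aayaybaabba, aaybsasa, aaybsasaas, aaybsasaay, aaybsasay, ab, absasyabsa, absasybba, abyaaysby, asysb, aybb, aysbs): 59 nodes
Sum: 59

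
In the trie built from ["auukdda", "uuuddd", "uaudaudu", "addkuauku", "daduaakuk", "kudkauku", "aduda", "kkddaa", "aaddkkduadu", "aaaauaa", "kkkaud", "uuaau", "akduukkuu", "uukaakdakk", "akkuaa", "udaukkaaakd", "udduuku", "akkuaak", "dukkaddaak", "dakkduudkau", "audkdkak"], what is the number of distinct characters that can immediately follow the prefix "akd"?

Follow the path "akd" to its node, then look at its outgoing edges.
Characters that immediately follow "akd" among the stored strings: {u}.
That node has 1 child edge.

1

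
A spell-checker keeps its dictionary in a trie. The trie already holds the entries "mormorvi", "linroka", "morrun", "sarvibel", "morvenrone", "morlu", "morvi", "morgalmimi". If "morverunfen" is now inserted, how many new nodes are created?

6

Walking "morverunfen" from the root, the first 5 characters ("morve") follow existing edges; "r" is the first miss.
Each of the 6 remaining characters creates one node.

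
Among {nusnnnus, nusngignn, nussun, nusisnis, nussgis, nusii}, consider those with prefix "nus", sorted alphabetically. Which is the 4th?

nusnnnus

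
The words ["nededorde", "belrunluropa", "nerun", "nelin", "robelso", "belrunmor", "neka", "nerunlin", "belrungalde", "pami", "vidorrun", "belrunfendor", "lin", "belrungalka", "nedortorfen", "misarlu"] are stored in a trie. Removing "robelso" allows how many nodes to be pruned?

7

After clearing the end-marker at "robelso", prune upward until reaching a node still needed by another word.
No other word shares any prefix with "robelso", so all 7 of its nodes go.
Nodes removed: 7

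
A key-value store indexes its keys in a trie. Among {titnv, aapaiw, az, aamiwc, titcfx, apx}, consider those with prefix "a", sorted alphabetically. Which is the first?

aamiwc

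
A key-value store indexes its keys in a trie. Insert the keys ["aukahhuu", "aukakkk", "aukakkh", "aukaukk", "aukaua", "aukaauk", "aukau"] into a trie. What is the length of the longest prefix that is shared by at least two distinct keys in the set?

6

Look for the deepest trie node that still has at least two words in its subtree.
e.g. "aukakkh" and "aukakkk" share the prefix "aukakk" of length 6; no pair shares a longer one.
Longest shared-prefix length: 6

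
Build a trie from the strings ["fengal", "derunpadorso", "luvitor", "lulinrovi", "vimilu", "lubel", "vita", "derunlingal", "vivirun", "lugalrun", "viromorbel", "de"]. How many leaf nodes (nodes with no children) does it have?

11

A leaf is a node with no children — equivalently, the end of a word that is not a proper prefix of any other stored word.
Those words: "derunlingal", "derunpadorso", "fengal", "lubel", "lugalrun", "lulinrovi", "luvitor", "vimilu", "viromorbel", "vita", "vivirun"
Leaf count: 11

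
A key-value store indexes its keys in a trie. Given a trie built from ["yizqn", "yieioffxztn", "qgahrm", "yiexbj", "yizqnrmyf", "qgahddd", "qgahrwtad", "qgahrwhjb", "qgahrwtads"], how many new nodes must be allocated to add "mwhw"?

Nothing in the trie begins with "m"; the whole of "mwhw" is new.
4 − 0 = 4 new nodes.

4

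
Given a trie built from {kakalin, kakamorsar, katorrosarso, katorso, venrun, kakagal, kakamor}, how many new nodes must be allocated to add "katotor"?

The longest prefix of "katotor" already in the trie is "kato" (length 4).
Each of the 3 remaining characters creates one node.

3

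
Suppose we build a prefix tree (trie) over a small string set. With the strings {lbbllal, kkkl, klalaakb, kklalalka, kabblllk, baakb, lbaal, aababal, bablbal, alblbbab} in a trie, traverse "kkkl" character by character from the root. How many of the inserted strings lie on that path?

1

Check each prefix of "kkkl" against the stored set — each match is an end-marker on the path.
Prefixes of the query that are stored words: "kkkl"
Count: 1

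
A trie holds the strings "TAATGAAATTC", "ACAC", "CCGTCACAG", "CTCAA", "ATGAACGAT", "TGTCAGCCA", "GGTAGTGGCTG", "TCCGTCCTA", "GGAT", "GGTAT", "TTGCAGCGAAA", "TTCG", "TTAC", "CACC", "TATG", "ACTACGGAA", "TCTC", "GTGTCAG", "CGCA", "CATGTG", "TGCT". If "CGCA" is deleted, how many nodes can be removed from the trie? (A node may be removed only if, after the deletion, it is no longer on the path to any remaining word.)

3

Walk "CGCA" from the leaf back toward the root, removing each node that no remaining word uses.
The suffix "GCA" (3 nodes) is used only by "CGCA"; the node for "C" still has the child "C", so pruning stops there.
Nodes removed: 3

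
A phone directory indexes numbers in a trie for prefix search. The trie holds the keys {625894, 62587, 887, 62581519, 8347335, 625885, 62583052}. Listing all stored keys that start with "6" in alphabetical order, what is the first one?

Words with prefix "6", in lexicographic order: "62581519", "62583052", "62587", "625885", "625894"
The 1st is 62581519.

62581519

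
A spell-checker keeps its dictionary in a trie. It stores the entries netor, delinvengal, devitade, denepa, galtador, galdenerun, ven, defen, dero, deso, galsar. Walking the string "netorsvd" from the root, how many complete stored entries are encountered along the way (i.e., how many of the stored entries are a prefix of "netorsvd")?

Check each prefix of "netorsvd" against the stored set — each match is an end-marker on the path.
Prefixes of the query that are stored words: "netor"
Count: 1

1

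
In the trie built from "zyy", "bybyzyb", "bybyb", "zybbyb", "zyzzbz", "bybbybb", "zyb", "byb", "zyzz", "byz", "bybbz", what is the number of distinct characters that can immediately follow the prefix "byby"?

2

The children of the "byby" node are the distinct next characters among strings starting with "byby".
Distinct next characters after "byby": b, z.
That node has 2 child edges.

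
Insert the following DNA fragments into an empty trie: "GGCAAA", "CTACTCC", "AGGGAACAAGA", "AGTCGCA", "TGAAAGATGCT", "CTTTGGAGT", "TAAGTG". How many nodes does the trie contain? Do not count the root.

Trace insertions, counting only characters that open a new branch:
  "GGCAAA" → 6 new (G, G, C, A, A, A)
  "CTACTCC" → 7 new (C, T, A, C, T, C, C)
  "AGGGAACAAGA" → 11 new (A, G, G, G, A, A, C, A, A, G, A)
  "AGTCGCA" → prefix "AG" already present; 5 new (T, C, G, C, A)
  "TGAAAGATGCT" → 11 new (T, G, A, A, A, G, A, T, G, C, T)
  "CTTTGGAGT" → prefix "CT" already present; 7 new (T, T, G, G, A, G, T)
  "TAAGTG" → prefix "T" already present; 5 new (A, A, G, T, G)
Total nodes = 6 + 7 + 11 + 5 + 11 + 7 + 5 = 52

52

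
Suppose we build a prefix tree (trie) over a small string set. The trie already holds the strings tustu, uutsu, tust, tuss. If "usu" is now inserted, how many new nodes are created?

The longest prefix of "usu" already in the trie is "u" (length 1).
So 3 − 1 = 2 new nodes.

2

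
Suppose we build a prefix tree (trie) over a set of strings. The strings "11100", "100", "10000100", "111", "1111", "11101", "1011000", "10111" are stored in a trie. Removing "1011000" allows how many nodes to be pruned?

3

After clearing the end-marker at "1011000", prune upward until reaching a node still needed by another word.
The suffix "000" (3 nodes) is used only by "1011000"; the node for "1011" still has the child "1", so pruning stops there.
Nodes removed: 3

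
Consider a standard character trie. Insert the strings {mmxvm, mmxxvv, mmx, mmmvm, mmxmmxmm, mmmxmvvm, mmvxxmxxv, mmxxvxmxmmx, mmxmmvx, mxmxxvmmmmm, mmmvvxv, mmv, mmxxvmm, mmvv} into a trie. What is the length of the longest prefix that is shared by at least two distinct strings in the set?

The deepest shared node is where two words last agree before diverging.
"mmxmmvx" and "mmxmmxmm" agree on "mmxmm" (5 characters) before diverging; nothing deeper is shared.
Longest shared-prefix length: 5

5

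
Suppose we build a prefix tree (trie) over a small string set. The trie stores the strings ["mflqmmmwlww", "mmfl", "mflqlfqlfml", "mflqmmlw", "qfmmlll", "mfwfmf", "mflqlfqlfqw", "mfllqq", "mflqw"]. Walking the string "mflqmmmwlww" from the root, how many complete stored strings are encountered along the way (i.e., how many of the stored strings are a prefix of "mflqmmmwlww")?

1

Traverse "mflqmmmwlww" character by character; count nodes along the way that are marked as word ends.
Prefixes of the query that are stored words: "mflqmmmwlww"
Count: 1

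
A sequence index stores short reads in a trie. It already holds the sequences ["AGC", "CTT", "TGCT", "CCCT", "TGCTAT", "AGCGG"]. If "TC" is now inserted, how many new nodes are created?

1

"T" is already a path in the trie; the remaining "C" must be added.
Each of the 1 remaining characters creates one node.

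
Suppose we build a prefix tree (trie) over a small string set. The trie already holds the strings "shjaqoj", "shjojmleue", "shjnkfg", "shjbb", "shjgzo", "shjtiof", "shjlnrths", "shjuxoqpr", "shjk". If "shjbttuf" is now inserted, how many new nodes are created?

Walking "shjbttuf" from the root, the first 4 characters ("shjb") follow existing edges; "t" is the first miss.
New nodes needed: |"shjbttuf"| − 4 = 8 − 4 = 4.

4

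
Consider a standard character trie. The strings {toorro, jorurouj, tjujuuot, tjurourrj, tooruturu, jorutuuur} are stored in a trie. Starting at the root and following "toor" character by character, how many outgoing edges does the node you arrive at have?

The children of the "toor" node are the distinct next characters among strings starting with "toor".
Distinct next characters after "toor": r, u.
That node has 2 child edges.

2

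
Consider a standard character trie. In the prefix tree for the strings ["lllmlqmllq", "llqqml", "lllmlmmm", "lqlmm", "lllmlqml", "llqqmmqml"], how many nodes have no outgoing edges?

5

A leaf is a node with no children — equivalently, the end of a word that is not a proper prefix of any other stored word.
Those words: "lllmlmmm", "lllmlqmllq", "llqqml", "llqqmmqml", "lqlmm"
Leaf count: 5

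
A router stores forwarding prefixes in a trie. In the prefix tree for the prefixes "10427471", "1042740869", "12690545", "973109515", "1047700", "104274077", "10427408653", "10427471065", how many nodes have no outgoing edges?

7

Leaves are exactly the stored words that no other stored word extends.
Those words: "104274077", "10427408653", "1042740869", "10427471065", "1047700", "12690545", "973109515"
Leaf count: 7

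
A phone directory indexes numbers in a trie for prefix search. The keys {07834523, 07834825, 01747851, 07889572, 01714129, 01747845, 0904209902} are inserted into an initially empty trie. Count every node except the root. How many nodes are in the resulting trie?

39

Trace insertions, counting only characters that open a new branch:
  "07834523" → 8 new (0, 7, 8, 3, 4, 5, 2, 3)
  "07834825" → prefix "07834" already present; 3 new (8, 2, 5)
  "01747851" → prefix "0" already present; 7 new (1, 7, 4, 7, 8, 5, 1)
  "07889572" → prefix "078" already present; 5 new (8, 9, 5, 7, 2)
  "01714129" → prefix "017" already present; 5 new (1, 4, 1, 2, 9)
  "01747845" → prefix "017478" already present; 2 new (4, 5)
  "0904209902" → prefix "0" already present; 9 new (9, 0, 4, 2, 0, 9, 9, 0, 2)
Total nodes = 8 + 3 + 7 + 5 + 5 + 2 + 9 = 39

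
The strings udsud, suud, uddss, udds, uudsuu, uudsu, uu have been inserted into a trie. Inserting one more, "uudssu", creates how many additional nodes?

2

"uuds" is already a path in the trie; the remaining "su" must be added.
So 6 − 4 = 2 new nodes.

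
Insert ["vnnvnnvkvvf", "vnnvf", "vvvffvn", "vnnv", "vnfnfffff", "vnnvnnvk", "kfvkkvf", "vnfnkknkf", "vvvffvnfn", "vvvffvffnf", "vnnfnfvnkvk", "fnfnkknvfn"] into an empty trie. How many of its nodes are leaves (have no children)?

9

A leaf is a node with no children — equivalently, the end of a word that is not a proper prefix of any other stored word.
Those words: "fnfnkknvfn", "kfvkkvf", "vnfnfffff", "vnfnkknkf", "vnnfnfvnkvk", "vnnvf", "vnnvnnvkvvf", "vvvffvffnf", "vvvffvnfn"
Leaf count: 9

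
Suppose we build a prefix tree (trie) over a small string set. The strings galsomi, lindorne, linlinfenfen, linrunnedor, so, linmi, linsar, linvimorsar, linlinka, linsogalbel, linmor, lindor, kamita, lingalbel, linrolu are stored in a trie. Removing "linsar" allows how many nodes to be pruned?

2

A node on "linsar"'s path can go only if nothing else ends at it or branches off below it.
The suffix "ar" (2 nodes) is used only by "linsar"; the node for "lins" still has the child "o", so pruning stops there.
Nodes removed: 2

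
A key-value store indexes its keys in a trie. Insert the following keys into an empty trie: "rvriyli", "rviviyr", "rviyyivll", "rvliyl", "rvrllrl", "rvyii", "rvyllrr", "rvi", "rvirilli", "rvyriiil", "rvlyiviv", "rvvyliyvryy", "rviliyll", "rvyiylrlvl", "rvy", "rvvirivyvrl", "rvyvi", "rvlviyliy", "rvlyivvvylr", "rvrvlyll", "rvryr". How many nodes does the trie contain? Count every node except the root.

Insert word by word; a character creates a node only if that edge doesn't already exist:
  "rvriyli" → 7 new (r, v, r, i, y, l, i)
  "rviviyr" → prefix "rv" already present; 5 new (i, v, i, y, r)
  "rviyyivll" → prefix "rvi" already present; 6 new (y, y, i, v, l, l)
  "rvliyl" → prefix "rv" already present; 4 new (l, i, y, l)
  "rvrllrl" → prefix "rvr" already present; 4 new (l, l, r, l)
  "rvyii" → prefix "rv" already present; 3 new (y, i, i)
  "rvyllrr" → prefix "rvy" already present; 4 new (l, l, r, r)
  "rvi" → prefix "rvi" already present; 0 new (none)
  "rvirilli" → prefix "rvi" already present; 5 new (r, i, l, l, i)
  "rvyriiil" → prefix "rvy" already present; 5 new (r, i, i, i, l)
  "rvlyiviv" → prefix "rvl" already present; 5 new (y, i, v, i, v)
  "rvvyliyvryy" → prefix "rv" already present; 9 new (v, y, l, i, y, v, r, y, y)
  "rviliyll" → prefix "rvi" already present; 5 new (l, i, y, l, l)
  "rvyiylrlvl" → prefix "rvyi" already present; 6 new (y, l, r, l, v, l)
  "rvy" → prefix "rvy" already present; 0 new (none)
  "rvvirivyvrl" → prefix "rvv" already present; 8 new (i, r, i, v, y, v, r, l)
  "rvyvi" → prefix "rvy" already present; 2 new (v, i)
  "rvlviyliy" → prefix "rvl" already present; 6 new (v, i, y, l, i, y)
  "rvlyivvvylr" → prefix "rvlyiv" already present; 5 new (v, v, y, l, r)
  "rvrvlyll" → prefix "rvr" already present; 5 new (v, l, y, l, l)
  "rvryr" → prefix "rvr" already present; 2 new (y, r)
Total nodes = 7 + 5 + 6 + 4 + 4 + 3 + 4 + 0 + 5 + 5 + 5 + 9 + 5 + 6 + 0 + 8 + 2 + 6 + 5 + 5 + 2 = 96

96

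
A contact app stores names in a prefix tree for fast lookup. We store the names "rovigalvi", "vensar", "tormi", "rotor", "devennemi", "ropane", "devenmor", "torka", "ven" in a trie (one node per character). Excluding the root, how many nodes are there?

For each word, the new-node count is its length minus the longest prefix already in the trie:
  "rovigalvi" → 9 new (r, o, v, i, g, a, l, v, i)
  "vensar" → 6 new (v, e, n, s, a, r)
  "tormi" → 5 new (t, o, r, m, i)
  "rotor" → prefix "ro" already present; 3 new (t, o, r)
  "devennemi" → 9 new (d, e, v, e, n, n, e, m, i)
  "ropane" → prefix "ro" already present; 4 new (p, a, n, e)
  "devenmor" → prefix "deven" already present; 3 new (m, o, r)
  "torka" → prefix "tor" already present; 2 new (k, a)
  "ven" → prefix "ven" already present; 0 new (none)
Total nodes = 9 + 6 + 5 + 3 + 9 + 4 + 3 + 2 + 0 = 41

41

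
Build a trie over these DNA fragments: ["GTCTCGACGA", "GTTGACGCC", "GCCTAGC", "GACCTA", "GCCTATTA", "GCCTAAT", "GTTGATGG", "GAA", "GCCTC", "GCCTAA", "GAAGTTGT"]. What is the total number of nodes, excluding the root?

Trace insertions, counting only characters that open a new branch:
  "GTCTCGACGA" → 10 new (G, T, C, T, C, G, A, C, G, A)
  "GTTGACGCC" → prefix "GT" already present; 7 new (T, G, A, C, G, C, C)
  "GCCTAGC" → prefix "G" already present; 6 new (C, C, T, A, G, C)
  "GACCTA" → prefix "G" already present; 5 new (A, C, C, T, A)
  "GCCTATTA" → prefix "GCCTA" already present; 3 new (T, T, A)
  "GCCTAAT" → prefix "GCCTA" already present; 2 new (A, T)
  "GTTGATGG" → prefix "GTTGA" already present; 3 new (T, G, G)
  "GAA" → prefix "GA" already present; 1 new (A)
  "GCCTC" → prefix "GCCT" already present; 1 new (C)
  "GCCTAA" → prefix "GCCTAA" already present; 0 new (none)
  "GAAGTTGT" → prefix "GAA" already present; 5 new (G, T, T, G, T)
Total nodes = 10 + 7 + 6 + 5 + 3 + 2 + 3 + 1 + 1 + 0 + 5 = 43

43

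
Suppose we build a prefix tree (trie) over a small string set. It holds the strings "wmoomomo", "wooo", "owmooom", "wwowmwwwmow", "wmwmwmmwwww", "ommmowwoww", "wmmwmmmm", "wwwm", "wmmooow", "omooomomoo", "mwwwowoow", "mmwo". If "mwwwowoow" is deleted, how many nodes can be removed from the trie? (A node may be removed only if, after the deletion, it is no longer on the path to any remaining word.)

8

Walk "mwwwowoow" from the leaf back toward the root, removing each node that no remaining word uses.
The suffix "wwwowoow" (8 nodes) is used only by "mwwwowoow"; the node for "m" still has the child "m", so pruning stops there.
Nodes removed: 8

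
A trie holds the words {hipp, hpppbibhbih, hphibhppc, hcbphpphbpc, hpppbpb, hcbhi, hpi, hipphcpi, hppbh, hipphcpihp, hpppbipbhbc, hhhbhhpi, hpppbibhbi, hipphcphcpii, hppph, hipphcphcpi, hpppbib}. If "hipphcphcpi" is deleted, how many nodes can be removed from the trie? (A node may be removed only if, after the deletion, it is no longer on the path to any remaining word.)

0

After clearing the end-marker at "hipphcphcpi", prune upward until reaching a node still needed by another word.
Every node on "hipphcphcpi" is still needed (e.g. by "hipphcphcpii"), so nothing is freed.
Nodes removed: 0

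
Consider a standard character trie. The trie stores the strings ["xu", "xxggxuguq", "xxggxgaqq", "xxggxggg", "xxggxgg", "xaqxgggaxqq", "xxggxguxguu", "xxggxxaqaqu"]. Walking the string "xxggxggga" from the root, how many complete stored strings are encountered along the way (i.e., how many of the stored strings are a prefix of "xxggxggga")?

2

Traverse "xxggxggga" character by character; count nodes along the way that are marked as word ends.
Prefixes of the query that are stored words: "xxggxgg", "xxggxggg"
Count: 2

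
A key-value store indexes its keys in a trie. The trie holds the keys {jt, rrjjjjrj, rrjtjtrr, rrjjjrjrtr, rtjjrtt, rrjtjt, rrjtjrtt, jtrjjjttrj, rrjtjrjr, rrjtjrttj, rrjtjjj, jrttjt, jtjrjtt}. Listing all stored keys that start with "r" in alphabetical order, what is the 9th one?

rtjjrtt

Filter for "r…" and sort: "rrjjjjrj", "rrjjjrjrtr", "rrjtjjj", "rrjtjrjr", "rrjtjrtt", "rrjtjrttj", "rrjtjt", "rrjtjtrr", "rtjjrtt"
Position 9: rtjjrtt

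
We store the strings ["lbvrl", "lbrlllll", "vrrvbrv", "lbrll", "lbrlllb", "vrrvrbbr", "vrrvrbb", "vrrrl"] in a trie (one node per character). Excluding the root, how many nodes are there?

Trace insertions, counting only characters that open a new branch:
  "lbvrl" → 5 new (l, b, v, r, l)
  "lbrlllll" → prefix "lb" already present; 6 new (r, l, l, l, l, l)
  "vrrvbrv" → 7 new (v, r, r, v, b, r, v)
  "lbrll" → prefix "lbrll" already present; 0 new (none)
  "lbrlllb" → prefix "lbrlll" already present; 1 new (b)
  "vrrvrbbr" → prefix "vrrv" already present; 4 new (r, b, b, r)
  "vrrvrbb" → prefix "vrrvrbb" already present; 0 new (none)
  "vrrrl" → prefix "vrr" already present; 2 new (r, l)
Total nodes = 5 + 6 + 7 + 0 + 1 + 4 + 0 + 2 = 25

25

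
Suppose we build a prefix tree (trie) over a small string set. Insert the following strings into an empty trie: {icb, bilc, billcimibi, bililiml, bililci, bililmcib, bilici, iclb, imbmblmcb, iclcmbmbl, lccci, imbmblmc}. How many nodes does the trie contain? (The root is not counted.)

48

Trace insertions, counting only characters that open a new branch:
  "icb" → 3 new (i, c, b)
  "bilc" → 4 new (b, i, l, c)
  "billcimibi" → prefix "bil" already present; 7 new (l, c, i, m, i, b, i)
  "bililiml" → prefix "bil" already present; 5 new (i, l, i, m, l)
  "bililci" → prefix "bilil" already present; 2 new (c, i)
  "bililmcib" → prefix "bilil" already present; 4 new (m, c, i, b)
  "bilici" → prefix "bili" already present; 2 new (c, i)
  "iclb" → prefix "ic" already present; 2 new (l, b)
  "imbmblmcb" → prefix "i" already present; 8 new (m, b, m, b, l, m, c, b)
  "iclcmbmbl" → prefix "icl" already present; 6 new (c, m, b, m, b, l)
  "lccci" → 5 new (l, c, c, c, i)
  "imbmblmc" → prefix "imbmblmc" already present; 0 new (none)
Total nodes = 3 + 4 + 7 + 5 + 2 + 4 + 2 + 2 + 8 + 6 + 5 + 0 = 48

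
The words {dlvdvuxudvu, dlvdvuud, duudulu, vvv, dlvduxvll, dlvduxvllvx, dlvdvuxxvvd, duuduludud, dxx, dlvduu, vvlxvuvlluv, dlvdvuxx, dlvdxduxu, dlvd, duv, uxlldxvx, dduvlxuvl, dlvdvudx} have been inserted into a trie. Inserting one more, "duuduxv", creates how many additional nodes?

2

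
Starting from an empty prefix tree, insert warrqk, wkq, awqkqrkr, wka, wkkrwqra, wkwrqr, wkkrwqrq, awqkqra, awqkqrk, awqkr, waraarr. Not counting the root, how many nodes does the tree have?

Count nodes per top-level branch (shared prefixes stored once):
  'a'-branch (awqkqra, awqkqrk, awqkqrkr, awqkr): 10 nodes
  'w'-branch (waraarr, warrqk, wka, wkkrwqra, wkkrwqrq, wkq, wkwrqr): 24 nodes
Sum: 34

34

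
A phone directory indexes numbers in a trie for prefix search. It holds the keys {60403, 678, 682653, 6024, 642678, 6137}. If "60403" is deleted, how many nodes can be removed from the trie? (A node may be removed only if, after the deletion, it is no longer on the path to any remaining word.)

A node on "60403"'s path can go only if nothing else ends at it or branches off below it.
The suffix "403" (3 nodes) is used only by "60403"; the node for "60" still has the child "2", so pruning stops there.
Nodes removed: 3

3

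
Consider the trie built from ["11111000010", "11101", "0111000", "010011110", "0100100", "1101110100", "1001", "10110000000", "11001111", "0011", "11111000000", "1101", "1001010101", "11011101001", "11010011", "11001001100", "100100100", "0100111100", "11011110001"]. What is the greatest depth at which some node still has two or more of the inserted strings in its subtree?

Equivalently: take the maximum, over all pairs, of their longest common prefix length.
"1101110100" and "11011101001" agree on "1101110100" (10 characters) before diverging; nothing deeper is shared.
Longest shared-prefix length: 10

10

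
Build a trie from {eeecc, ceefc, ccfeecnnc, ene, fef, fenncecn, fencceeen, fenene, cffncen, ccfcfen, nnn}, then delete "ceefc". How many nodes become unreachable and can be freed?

After clearing the end-marker at "ceefc", prune upward until reaching a node still needed by another word.
The suffix "eefc" (4 nodes) is used only by "ceefc"; the node for "c" still has the child "c", so pruning stops there.
Nodes removed: 4

4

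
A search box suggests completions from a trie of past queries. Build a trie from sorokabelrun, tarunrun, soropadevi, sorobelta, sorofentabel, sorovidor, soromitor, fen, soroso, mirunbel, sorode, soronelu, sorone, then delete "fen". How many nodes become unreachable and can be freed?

A node on "fen"'s path can go only if nothing else ends at it or branches off below it.
No other word shares any prefix with "fen", so all 3 of its nodes go.
Nodes removed: 3

3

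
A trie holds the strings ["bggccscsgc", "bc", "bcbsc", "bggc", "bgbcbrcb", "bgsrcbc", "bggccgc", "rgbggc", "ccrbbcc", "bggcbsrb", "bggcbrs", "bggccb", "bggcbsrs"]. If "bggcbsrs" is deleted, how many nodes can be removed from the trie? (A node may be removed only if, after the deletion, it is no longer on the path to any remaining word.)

1

A node on "bggcbsrs"'s path can go only if nothing else ends at it or branches off below it.
The suffix "s" (1 node) is used only by "bggcbsrs"; the node for "bggcbsr" still has the child "b", so pruning stops there.
Nodes removed: 1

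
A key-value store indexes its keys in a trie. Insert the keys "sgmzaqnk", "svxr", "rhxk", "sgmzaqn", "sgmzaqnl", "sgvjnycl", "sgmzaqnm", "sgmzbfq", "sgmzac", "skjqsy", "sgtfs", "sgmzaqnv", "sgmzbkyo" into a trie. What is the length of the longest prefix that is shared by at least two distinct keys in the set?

7

Equivalently: take the maximum, over all pairs, of their longest common prefix length.
"sgmzaqn" and "sgmzaqnk" agree on "sgmzaqn" (7 characters) before diverging; nothing deeper is shared.
Longest shared-prefix length: 7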